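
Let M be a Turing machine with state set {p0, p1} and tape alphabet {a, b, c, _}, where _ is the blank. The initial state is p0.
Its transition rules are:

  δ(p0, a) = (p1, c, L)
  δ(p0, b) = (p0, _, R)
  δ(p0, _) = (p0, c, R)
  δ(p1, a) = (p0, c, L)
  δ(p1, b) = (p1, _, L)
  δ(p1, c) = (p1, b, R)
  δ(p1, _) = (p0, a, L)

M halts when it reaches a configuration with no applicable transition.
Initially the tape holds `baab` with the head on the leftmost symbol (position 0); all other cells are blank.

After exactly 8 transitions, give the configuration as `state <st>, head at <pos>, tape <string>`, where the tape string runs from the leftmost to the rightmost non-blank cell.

state p1, head at 2, tape bbbab

p0 | _[b]aab   read b → write _, move R, go to p0
p0 | __[a]ab   read a → write c, move L, go to p1
p1 | _[_]cab   read _ → write a, move L, go to p0
p0 | [_]acab   read _ → write c, move R, go to p0
p0 | c[a]cab   read a → write c, move L, go to p1
p1 | [c]ccab   read c → write b, move R, go to p1
p1 | b[c]cab   read c → write b, move R, go to p1
p1 | bb[c]ab   read c → write b, move R, go to p1
p1 | bbb[a]b
After 8 steps: state p1, head at 2, tape bbbab.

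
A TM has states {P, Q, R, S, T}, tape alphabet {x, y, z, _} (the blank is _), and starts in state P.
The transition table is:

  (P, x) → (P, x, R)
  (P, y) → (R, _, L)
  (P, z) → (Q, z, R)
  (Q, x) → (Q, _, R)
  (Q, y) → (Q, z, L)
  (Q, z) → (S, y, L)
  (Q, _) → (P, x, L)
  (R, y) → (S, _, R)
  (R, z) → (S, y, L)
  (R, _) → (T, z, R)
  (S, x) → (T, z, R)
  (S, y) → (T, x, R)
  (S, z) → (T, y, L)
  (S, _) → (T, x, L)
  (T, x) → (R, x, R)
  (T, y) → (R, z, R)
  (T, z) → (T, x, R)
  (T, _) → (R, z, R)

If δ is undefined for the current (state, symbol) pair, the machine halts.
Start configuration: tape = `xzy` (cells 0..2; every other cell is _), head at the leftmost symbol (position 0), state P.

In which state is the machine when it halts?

P | [x]zy_   read x → write x, move R, go to P
P | x[z]y_   read z → write z, move R, go to Q
Q | xz[y]_   read y → write z, move L, go to Q
Q | x[z]z_   read z → write y, move L, go to S
S | [x]yz_   read x → write z, move R, go to T
T | z[y]z_   read y → write z, move R, go to R
R | zz[z]_   read z → write y, move L, go to S
S | z[z]y_   read z → write y, move L, go to T
T | [z]yy_   read z → write x, move R, go to T
T | x[y]y_   read y → write z, move R, go to R
R | xz[y]_   read y → write _, move R, go to S
S | xz_[_]   read _ → write x, move L, go to T
T | xz[_]x   read _ → write z, move R, go to R
R | xzz[x]
No transition is defined for (R, x); M halts in state R.

R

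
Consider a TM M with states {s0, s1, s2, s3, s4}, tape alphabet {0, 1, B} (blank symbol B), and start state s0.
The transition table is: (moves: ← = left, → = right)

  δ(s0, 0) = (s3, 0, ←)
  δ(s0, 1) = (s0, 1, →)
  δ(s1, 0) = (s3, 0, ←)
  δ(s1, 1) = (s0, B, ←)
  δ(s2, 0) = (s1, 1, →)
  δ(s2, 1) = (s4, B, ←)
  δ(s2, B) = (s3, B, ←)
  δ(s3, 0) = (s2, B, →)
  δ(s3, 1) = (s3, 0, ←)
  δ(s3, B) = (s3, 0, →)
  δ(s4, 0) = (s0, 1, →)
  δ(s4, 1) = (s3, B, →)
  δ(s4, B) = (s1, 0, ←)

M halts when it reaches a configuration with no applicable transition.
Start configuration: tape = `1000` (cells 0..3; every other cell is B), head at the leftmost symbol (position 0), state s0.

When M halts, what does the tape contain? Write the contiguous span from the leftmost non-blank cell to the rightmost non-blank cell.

000B1

s0 | B[1]000B   read 1 → write 1, move →, go to s0
s0 | B1[0]00B   read 0 → write 0, move ←, go to s3
s3 | B[1]000B   read 1 → write 0, move ←, go to s3
s3 | [B]0000B   read B → write 0, move →, go to s3
s3 | 0[0]000B   read 0 → write B, move →, go to s2
s2 | 0B[0]00B   read 0 → write 1, move →, go to s1
s1 | 0B1[0]0B   read 0 → write 0, move ←, go to s3
s3 | 0B[1]00B   read 1 → write 0, move ←, go to s3
s3 | 0[B]000B   read B → write 0, move →, go to s3
s3 | 00[0]00B   read 0 → write B, move →, go to s2
s2 | 00B[0]0B   read 0 → write 1, move →, go to s1
s1 | 00B1[0]B   read 0 → write 0, move ←, go to s3
s3 | 00B[1]0B   read 1 → write 0, move ←, go to s3
s3 | 00[B]00B   read B → write 0, move →, go to s3
s3 | 000[0]0B   read 0 → write B, move →, go to s2
s2 | 000B[0]B   read 0 → write 1, move →, go to s1
s1 | 000B1[B]
The non-blank tape span at halt is 000B1.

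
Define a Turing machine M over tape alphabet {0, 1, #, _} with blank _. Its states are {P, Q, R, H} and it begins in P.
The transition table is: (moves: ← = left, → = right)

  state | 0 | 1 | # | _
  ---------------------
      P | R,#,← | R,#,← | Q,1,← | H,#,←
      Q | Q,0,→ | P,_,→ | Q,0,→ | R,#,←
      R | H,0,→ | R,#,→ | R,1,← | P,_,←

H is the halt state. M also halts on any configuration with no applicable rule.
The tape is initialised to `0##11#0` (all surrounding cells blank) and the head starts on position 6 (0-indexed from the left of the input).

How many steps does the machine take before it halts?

16

state=P head=6 tape=0##11#[0]_   (P,0)→(R,#,←)
state=R head=5 tape=0##11[#]#_   (R,#)→(R,1,←)
state=R head=4 tape=0##1[1]1#_   (R,1)→(R,#,→)
state=R head=5 tape=0##1#[1]#_   (R,1)→(R,#,→)
state=R head=6 tape=0##1##[#]_   (R,#)→(R,1,←)
state=R head=5 tape=0##1#[#]1_   (R,#)→(R,1,←)
state=R head=4 tape=0##1[#]11_   (R,#)→(R,1,←)
state=R head=3 tape=0##[1]111_   (R,1)→(R,#,→)
state=R head=4 tape=0###[1]11_   (R,1)→(R,#,→)
state=R head=5 tape=0####[1]1_   (R,1)→(R,#,→)
state=R head=6 tape=0#####[1]_   (R,1)→(R,#,→)
state=R head=7 tape=0######[_]   (R,_)→(P,_,←)
state=P head=6 tape=0#####[#]_   (P,#)→(Q,1,←)
state=Q head=5 tape=0####[#]1_   (Q,#)→(Q,0,→)
state=Q head=6 tape=0####0[1]_   (Q,1)→(P,_,→)
state=P head=7 tape=0####0_[_]   (P,_)→(H,#,←)
state=H head=6 tape=0####0[_]#
M halts after 16 transitions.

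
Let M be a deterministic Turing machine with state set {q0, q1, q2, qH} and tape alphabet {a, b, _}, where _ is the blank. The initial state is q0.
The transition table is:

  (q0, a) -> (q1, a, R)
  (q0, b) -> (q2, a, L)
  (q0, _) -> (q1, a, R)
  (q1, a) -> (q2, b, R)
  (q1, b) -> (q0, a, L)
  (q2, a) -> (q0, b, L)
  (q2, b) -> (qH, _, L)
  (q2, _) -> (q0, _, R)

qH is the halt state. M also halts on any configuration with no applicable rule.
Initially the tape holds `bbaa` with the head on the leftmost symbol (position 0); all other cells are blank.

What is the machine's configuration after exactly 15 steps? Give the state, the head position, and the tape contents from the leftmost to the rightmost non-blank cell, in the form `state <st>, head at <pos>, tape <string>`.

state q2, head at -1, tape aabba

q0 | _[b]baa   read b → write a, move L, go to q2
q2 | [_]abaa   read _ → write _, move R, go to q0
q0 | _[a]baa   read a → write a, move R, go to q1
q1 | _a[b]aa   read b → write a, move L, go to q0
q0 | _[a]aaa   read a → write a, move R, go to q1
q1 | _a[a]aa   read a → write b, move R, go to q2
q2 | _ab[a]a   read a → write b, move L, go to q0
q0 | _a[b]ba   read b → write a, move L, go to q2
q2 | _[a]aba   read a → write b, move L, go to q0
q0 | [_]baba   read _ → write a, move R, go to q1
q1 | a[b]aba   read b → write a, move L, go to q0
q0 | [a]aaba   read a → write a, move R, go to q1
q1 | a[a]aba   read a → write b, move R, go to q2
q2 | ab[a]ba   read a → write b, move L, go to q0
q0 | a[b]bba   read b → write a, move L, go to q2
q2 | [a]abba
After 15 steps: state q2, head at -1, tape aabba.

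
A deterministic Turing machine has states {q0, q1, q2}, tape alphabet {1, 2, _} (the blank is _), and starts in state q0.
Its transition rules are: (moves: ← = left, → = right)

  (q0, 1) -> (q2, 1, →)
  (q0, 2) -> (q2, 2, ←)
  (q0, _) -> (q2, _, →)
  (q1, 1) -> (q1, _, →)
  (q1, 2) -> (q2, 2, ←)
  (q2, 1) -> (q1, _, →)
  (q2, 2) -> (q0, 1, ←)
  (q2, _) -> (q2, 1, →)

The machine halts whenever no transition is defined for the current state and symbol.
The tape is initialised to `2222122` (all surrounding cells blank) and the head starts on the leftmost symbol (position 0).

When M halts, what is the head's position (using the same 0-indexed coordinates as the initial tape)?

q0 | _[2]222122_   read 2 → write 2, move ←, go to q2
q2 | [_]2222122_   read _ → write 1, move →, go to q2
q2 | 1[2]222122_   read 2 → write 1, move ←, go to q0
q0 | [1]1222122_   read 1 → write 1, move →, go to q2
q2 | 1[1]222122_   read 1 → write _, move →, go to q1
q1 | 1_[2]22122_   read 2 → write 2, move ←, go to q2
q2 | 1[_]222122_   read _ → write 1, move →, go to q2
q2 | 11[2]22122_   read 2 → write 1, move ←, go to q0
q0 | 1[1]122122_   read 1 → write 1, move →, go to q2
q2 | 11[1]22122_   read 1 → write _, move →, go to q1
q1 | 11_[2]2122_   read 2 → write 2, move ←, go to q2
q2 | 11[_]22122_   read _ → write 1, move →, go to q2
q2 | 111[2]2122_   read 2 → write 1, move ←, go to q0
q0 | 11[1]12122_   read 1 → write 1, move →, go to q2
q2 | 111[1]2122_   read 1 → write _, move →, go to q1
q1 | 111_[2]122_   read 2 → write 2, move ←, go to q2
q2 | 111[_]2122_   read _ → write 1, move →, go to q2
q2 | 1111[2]122_   read 2 → write 1, move ←, go to q0
q0 | 111[1]1122_   read 1 → write 1, move →, go to q2
q2 | 1111[1]122_   read 1 → write _, move →, go to q1
q1 | 1111_[1]22_   read 1 → write _, move →, go to q1
q1 | 1111__[2]2_   read 2 → write 2, move ←, go to q2
q2 | 1111_[_]22_   read _ → write 1, move →, go to q2
q2 | 1111_1[2]2_   read 2 → write 1, move ←, go to q0
q0 | 1111_[1]12_   read 1 → write 1, move →, go to q2
q2 | 1111_1[1]2_   read 1 → write _, move →, go to q1
q1 | 1111_1_[2]_   read 2 → write 2, move ←, go to q2
q2 | 1111_1[_]2_   read _ → write 1, move →, go to q2
q2 | 1111_11[2]_   read 2 → write 1, move ←, go to q0
q0 | 1111_1[1]1_   read 1 → write 1, move →, go to q2
q2 | 1111_11[1]_   read 1 → write _, move →, go to q1
q1 | 1111_11_[_]
At halt the head is at cell 7.

7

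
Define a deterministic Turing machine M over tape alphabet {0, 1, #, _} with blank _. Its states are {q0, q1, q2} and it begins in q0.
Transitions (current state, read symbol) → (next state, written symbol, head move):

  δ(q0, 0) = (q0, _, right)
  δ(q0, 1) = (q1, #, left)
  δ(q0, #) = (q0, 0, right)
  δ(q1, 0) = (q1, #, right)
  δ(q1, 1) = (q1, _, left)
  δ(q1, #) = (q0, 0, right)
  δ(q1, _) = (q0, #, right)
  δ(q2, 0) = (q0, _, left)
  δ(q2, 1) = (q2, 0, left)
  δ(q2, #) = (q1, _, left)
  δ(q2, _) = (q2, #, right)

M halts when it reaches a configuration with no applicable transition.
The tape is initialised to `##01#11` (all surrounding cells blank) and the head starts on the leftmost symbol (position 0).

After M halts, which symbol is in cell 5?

#

q0 | [#]#01#11_   read # → write 0, move right, go to q0
q0 | 0[#]01#11_   read # → write 0, move right, go to q0
q0 | 00[0]1#11_   read 0 → write _, move right, go to q0
q0 | 00_[1]#11_   read 1 → write #, move left, go to q1
q1 | 00[_]##11_   read _ → write #, move right, go to q0
q0 | 00#[#]#11_   read # → write 0, move right, go to q0
q0 | 00#0[#]11_   read # → write 0, move right, go to q0
q0 | 00#00[1]1_   read 1 → write #, move left, go to q1
q1 | 00#0[0]#1_   read 0 → write #, move right, go to q1
q1 | 00#0#[#]1_   read # → write 0, move right, go to q0
q0 | 00#0#0[1]_   read 1 → write #, move left, go to q1
q1 | 00#0#[0]#_   read 0 → write #, move right, go to q1
q1 | 00#0##[#]_   read # → write 0, move right, go to q0
q0 | 00#0##0[_]
Cell 5 holds # when M halts.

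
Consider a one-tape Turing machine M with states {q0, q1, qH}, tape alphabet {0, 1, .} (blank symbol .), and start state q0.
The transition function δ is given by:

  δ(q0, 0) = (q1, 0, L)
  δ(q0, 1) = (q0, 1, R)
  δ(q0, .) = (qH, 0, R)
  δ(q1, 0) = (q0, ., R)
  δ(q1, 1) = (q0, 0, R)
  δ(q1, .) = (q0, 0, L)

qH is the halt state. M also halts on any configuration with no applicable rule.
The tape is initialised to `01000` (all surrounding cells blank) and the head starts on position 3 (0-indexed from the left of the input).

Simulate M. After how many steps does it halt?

14

state=q0 head=3 tape=..010[0]0   (q0,0)→(q1,0,L)
state=q1 head=2 tape=..01[0]00   (q1,0)→(q0,.,R)
state=q0 head=3 tape=..01.[0]0   (q0,0)→(q1,0,L)
state=q1 head=2 tape=..01[.]00   (q1,.)→(q0,0,L)
state=q0 head=1 tape=..0[1]000   (q0,1)→(q0,1,R)
state=q0 head=2 tape=..01[0]00   (q0,0)→(q1,0,L)
state=q1 head=1 tape=..0[1]000   (q1,1)→(q0,0,R)
state=q0 head=2 tape=..00[0]00   (q0,0)→(q1,0,L)
state=q1 head=1 tape=..0[0]000   (q1,0)→(q0,.,R)
state=q0 head=2 tape=..0.[0]00   (q0,0)→(q1,0,L)
state=q1 head=1 tape=..0[.]000   (q1,.)→(q0,0,L)
state=q0 head=0 tape=..[0]0000   (q0,0)→(q1,0,L)
state=q1 head=-1 tape=.[.]00000   (q1,.)→(q0,0,L)
state=q0 head=-2 tape=[.]000000   (q0,.)→(qH,0,R)
state=qH head=-1 tape=0[0]00000
M halts after 14 transitions.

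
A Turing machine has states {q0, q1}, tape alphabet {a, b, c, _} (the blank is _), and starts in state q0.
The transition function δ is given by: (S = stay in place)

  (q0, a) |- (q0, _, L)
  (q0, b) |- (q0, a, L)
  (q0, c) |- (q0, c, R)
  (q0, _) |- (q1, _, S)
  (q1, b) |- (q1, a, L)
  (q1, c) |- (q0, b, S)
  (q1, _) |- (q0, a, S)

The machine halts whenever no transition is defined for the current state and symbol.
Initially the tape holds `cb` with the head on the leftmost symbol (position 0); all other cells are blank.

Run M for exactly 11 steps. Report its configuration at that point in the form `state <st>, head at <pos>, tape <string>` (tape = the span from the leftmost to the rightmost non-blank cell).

q0 | [c]b   read c → write c, move R, go to q0
q0 | c[b]   read b → write a, move L, go to q0
q0 | [c]a   read c → write c, move R, go to q0
q0 | c[a]   read a → write _, move L, go to q0
q0 | [c]_   read c → write c, move R, go to q0
q0 | c[_]   read _ → write _, move S, go to q1
q1 | c[_]   read _ → write a, move S, go to q0
q0 | c[a]   read a → write _, move L, go to q0
q0 | [c]_   read c → write c, move R, go to q0
q0 | c[_]   read _ → write _, move S, go to q1
q1 | c[_]   read _ → write a, move S, go to q0
q0 | c[a]
After 11 steps: state q0, head at 1, tape ca.

state q0, head at 1, tape ca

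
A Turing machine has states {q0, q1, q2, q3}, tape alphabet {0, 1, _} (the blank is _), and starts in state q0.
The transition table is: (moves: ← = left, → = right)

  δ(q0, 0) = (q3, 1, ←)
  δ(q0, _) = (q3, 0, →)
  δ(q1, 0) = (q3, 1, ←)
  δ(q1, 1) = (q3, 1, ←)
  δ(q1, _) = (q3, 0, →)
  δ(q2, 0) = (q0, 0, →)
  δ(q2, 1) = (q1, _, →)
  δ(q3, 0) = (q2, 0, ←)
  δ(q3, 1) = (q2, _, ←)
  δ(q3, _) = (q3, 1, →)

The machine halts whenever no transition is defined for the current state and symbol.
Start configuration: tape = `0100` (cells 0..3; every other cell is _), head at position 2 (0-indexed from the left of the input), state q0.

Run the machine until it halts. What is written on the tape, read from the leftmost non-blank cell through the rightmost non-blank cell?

state=q0 head=2 tape=_01[0]0   (q0,0)→(q3,1,←)
state=q3 head=1 tape=_0[1]10   (q3,1)→(q2,_,←)
state=q2 head=0 tape=_[0]_10   (q2,0)→(q0,0,→)
state=q0 head=1 tape=_0[_]10   (q0,_)→(q3,0,→)
state=q3 head=2 tape=_00[1]0   (q3,1)→(q2,_,←)
state=q2 head=1 tape=_0[0]_0   (q2,0)→(q0,0,→)
state=q0 head=2 tape=_00[_]0   (q0,_)→(q3,0,→)
state=q3 head=3 tape=_000[0]   (q3,0)→(q2,0,←)
state=q2 head=2 tape=_00[0]0   (q2,0)→(q0,0,→)
state=q0 head=3 tape=_000[0]   (q0,0)→(q3,1,←)
state=q3 head=2 tape=_00[0]1   (q3,0)→(q2,0,←)
state=q2 head=1 tape=_0[0]01   (q2,0)→(q0,0,→)
state=q0 head=2 tape=_00[0]1   (q0,0)→(q3,1,←)
state=q3 head=1 tape=_0[0]11   (q3,0)→(q2,0,←)
state=q2 head=0 tape=_[0]011   (q2,0)→(q0,0,→)
state=q0 head=1 tape=_0[0]11   (q0,0)→(q3,1,←)
state=q3 head=0 tape=_[0]111   (q3,0)→(q2,0,←)
state=q2 head=-1 tape=[_]0111
The non-blank tape span at halt is 0111.

0111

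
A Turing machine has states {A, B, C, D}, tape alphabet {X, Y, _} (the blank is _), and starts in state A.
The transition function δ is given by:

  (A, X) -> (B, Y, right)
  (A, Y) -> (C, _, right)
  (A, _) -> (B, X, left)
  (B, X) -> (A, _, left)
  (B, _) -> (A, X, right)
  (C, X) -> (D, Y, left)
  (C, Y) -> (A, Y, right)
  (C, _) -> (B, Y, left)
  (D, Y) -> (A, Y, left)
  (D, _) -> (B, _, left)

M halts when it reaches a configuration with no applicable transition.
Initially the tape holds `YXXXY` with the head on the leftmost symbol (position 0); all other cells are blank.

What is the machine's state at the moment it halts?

state=A head=0 tape=___[Y]XXXY   (A,Y)→(C,_,right)
state=C head=1 tape=____[X]XXY   (C,X)→(D,Y,left)
state=D head=0 tape=___[_]YXXY   (D,_)→(B,_,left)
state=B head=-1 tape=__[_]_YXXY   (B,_)→(A,X,right)
state=A head=0 tape=__X[_]YXXY   (A,_)→(B,X,left)
state=B head=-1 tape=__[X]XYXXY   (B,X)→(A,_,left)
state=A head=-2 tape=_[_]_XYXXY   (A,_)→(B,X,left)
state=B head=-3 tape=[_]X_XYXXY   (B,_)→(A,X,right)
state=A head=-2 tape=X[X]_XYXXY   (A,X)→(B,Y,right)
state=B head=-1 tape=XY[_]XYXXY   (B,_)→(A,X,right)
state=A head=0 tape=XYX[X]YXXY   (A,X)→(B,Y,right)
state=B head=1 tape=XYXY[Y]XXY
No transition is defined for (B, Y); M halts in state B.

B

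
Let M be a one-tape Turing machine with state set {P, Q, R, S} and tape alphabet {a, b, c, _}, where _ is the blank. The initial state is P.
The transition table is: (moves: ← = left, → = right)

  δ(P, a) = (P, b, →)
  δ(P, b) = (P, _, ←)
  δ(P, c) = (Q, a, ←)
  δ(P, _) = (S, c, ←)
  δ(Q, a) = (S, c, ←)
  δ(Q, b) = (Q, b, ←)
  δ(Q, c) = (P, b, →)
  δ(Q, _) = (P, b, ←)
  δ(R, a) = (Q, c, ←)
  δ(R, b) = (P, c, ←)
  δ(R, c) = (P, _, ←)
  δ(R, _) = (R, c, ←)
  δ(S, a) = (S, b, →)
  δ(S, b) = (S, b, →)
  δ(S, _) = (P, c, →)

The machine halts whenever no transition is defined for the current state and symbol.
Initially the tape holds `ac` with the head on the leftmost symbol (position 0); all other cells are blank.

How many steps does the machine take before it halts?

state=P head=0 tape=_____[a]c   (P,a)→(P,b,→)
state=P head=1 tape=_____b[c]   (P,c)→(Q,a,←)
state=Q head=0 tape=_____[b]a   (Q,b)→(Q,b,←)
state=Q head=-1 tape=____[_]ba   (Q,_)→(P,b,←)
state=P head=-2 tape=___[_]bba   (P,_)→(S,c,←)
state=S head=-3 tape=__[_]cbba   (S,_)→(P,c,→)
state=P head=-2 tape=__c[c]bba   (P,c)→(Q,a,←)
state=Q head=-3 tape=__[c]abba   (Q,c)→(P,b,→)
state=P head=-2 tape=__b[a]bba   (P,a)→(P,b,→)
state=P head=-1 tape=__bb[b]ba   (P,b)→(P,_,←)
state=P head=-2 tape=__b[b]_ba   (P,b)→(P,_,←)
state=P head=-3 tape=__[b]__ba   (P,b)→(P,_,←)
state=P head=-4 tape=_[_]___ba   (P,_)→(S,c,←)
state=S head=-5 tape=[_]c___ba   (S,_)→(P,c,→)
state=P head=-4 tape=c[c]___ba   (P,c)→(Q,a,←)
state=Q head=-5 tape=[c]a___ba   (Q,c)→(P,b,→)
state=P head=-4 tape=b[a]___ba   (P,a)→(P,b,→)
state=P head=-3 tape=bb[_]__ba   (P,_)→(S,c,←)
state=S head=-4 tape=b[b]c__ba   (S,b)→(S,b,→)
state=S head=-3 tape=bb[c]__ba
M halts after 19 transitions.

19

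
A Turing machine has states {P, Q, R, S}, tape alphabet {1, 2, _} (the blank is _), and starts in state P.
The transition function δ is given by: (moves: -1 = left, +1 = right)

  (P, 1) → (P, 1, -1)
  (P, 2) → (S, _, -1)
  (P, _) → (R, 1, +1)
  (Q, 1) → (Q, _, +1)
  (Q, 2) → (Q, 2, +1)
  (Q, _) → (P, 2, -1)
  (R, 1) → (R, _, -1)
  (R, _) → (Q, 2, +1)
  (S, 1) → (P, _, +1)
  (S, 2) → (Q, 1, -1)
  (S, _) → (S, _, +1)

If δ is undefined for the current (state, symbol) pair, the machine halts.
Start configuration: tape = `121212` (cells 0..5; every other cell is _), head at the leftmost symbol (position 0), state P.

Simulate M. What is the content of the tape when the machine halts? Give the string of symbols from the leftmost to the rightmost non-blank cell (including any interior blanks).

P | ___[1]21212   read 1 → write 1, move -1, go to P
P | __[_]121212   read _ → write 1, move +1, go to R
R | __1[1]21212   read 1 → write _, move -1, go to R
R | __[1]_21212   read 1 → write _, move -1, go to R
R | _[_]__21212   read _ → write 2, move +1, go to Q
Q | _2[_]_21212   read _ → write 2, move -1, go to P
P | _[2]2_21212   read 2 → write _, move -1, go to S
S | [_]_2_21212   read _ → write _, move +1, go to S
S | _[_]2_21212   read _ → write _, move +1, go to S
S | __[2]_21212   read 2 → write 1, move -1, go to Q
Q | _[_]1_21212   read _ → write 2, move -1, go to P
P | [_]21_21212   read _ → write 1, move +1, go to R
R | 1[2]1_21212
The non-blank tape span at halt is 121_21212.

121_21212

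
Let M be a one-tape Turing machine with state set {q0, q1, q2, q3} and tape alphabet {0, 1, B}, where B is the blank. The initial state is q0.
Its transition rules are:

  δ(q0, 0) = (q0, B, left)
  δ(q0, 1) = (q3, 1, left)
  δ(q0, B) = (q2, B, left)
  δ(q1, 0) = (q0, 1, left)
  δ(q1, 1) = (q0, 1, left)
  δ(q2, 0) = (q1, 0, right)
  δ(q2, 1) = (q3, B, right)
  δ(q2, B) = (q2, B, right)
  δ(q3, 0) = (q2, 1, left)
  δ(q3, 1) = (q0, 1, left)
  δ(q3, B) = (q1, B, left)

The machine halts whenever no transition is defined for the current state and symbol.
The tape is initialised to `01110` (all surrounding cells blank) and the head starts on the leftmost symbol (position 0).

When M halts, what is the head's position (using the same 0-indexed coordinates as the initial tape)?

4

q0 | BB[0]1110B   read 0 → write B, move left, go to q0
q0 | B[B]B1110B   read B → write B, move left, go to q2
q2 | [B]BB1110B   read B → write B, move right, go to q2
q2 | B[B]B1110B   read B → write B, move right, go to q2
q2 | BB[B]1110B   read B → write B, move right, go to q2
q2 | BBB[1]110B   read 1 → write B, move right, go to q3
q3 | BBBB[1]10B   read 1 → write 1, move left, go to q0
q0 | BBB[B]110B   read B → write B, move left, go to q2
q2 | BB[B]B110B   read B → write B, move right, go to q2
q2 | BBB[B]110B   read B → write B, move right, go to q2
q2 | BBBB[1]10B   read 1 → write B, move right, go to q3
q3 | BBBBB[1]0B   read 1 → write 1, move left, go to q0
q0 | BBBB[B]10B   read B → write B, move left, go to q2
q2 | BBB[B]B10B   read B → write B, move right, go to q2
q2 | BBBB[B]10B   read B → write B, move right, go to q2
q2 | BBBBB[1]0B   read 1 → write B, move right, go to q3
q3 | BBBBBB[0]B   read 0 → write 1, move left, go to q2
q2 | BBBBB[B]1B   read B → write B, move right, go to q2
q2 | BBBBBB[1]B   read 1 → write B, move right, go to q3
q3 | BBBBBBB[B]   read B → write B, move left, go to q1
q1 | BBBBBB[B]B
At halt the head is at cell 4.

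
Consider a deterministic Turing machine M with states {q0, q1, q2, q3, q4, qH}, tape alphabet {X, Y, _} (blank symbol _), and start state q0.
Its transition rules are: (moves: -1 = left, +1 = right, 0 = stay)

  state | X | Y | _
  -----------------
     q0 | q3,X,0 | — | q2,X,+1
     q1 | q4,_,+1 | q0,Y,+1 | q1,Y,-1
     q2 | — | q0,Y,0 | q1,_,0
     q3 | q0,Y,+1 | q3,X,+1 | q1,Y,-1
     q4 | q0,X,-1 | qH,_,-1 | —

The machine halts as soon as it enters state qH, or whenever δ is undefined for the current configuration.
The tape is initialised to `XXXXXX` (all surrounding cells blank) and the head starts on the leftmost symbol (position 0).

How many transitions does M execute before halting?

17

state=q0 head=0 tape=[X]XXXXX__   (q0,X)→(q3,X,0)
state=q3 head=0 tape=[X]XXXXX__   (q3,X)→(q0,Y,+1)
state=q0 head=1 tape=Y[X]XXXX__   (q0,X)→(q3,X,0)
state=q3 head=1 tape=Y[X]XXXX__   (q3,X)→(q0,Y,+1)
state=q0 head=2 tape=YY[X]XXX__   (q0,X)→(q3,X,0)
state=q3 head=2 tape=YY[X]XXX__   (q3,X)→(q0,Y,+1)
state=q0 head=3 tape=YYY[X]XX__   (q0,X)→(q3,X,0)
state=q3 head=3 tape=YYY[X]XX__   (q3,X)→(q0,Y,+1)
state=q0 head=4 tape=YYYY[X]X__   (q0,X)→(q3,X,0)
state=q3 head=4 tape=YYYY[X]X__   (q3,X)→(q0,Y,+1)
state=q0 head=5 tape=YYYYY[X]__   (q0,X)→(q3,X,0)
state=q3 head=5 tape=YYYYY[X]__   (q3,X)→(q0,Y,+1)
state=q0 head=6 tape=YYYYYY[_]_   (q0,_)→(q2,X,+1)
state=q2 head=7 tape=YYYYYYX[_]   (q2,_)→(q1,_,0)
state=q1 head=7 tape=YYYYYYX[_]   (q1,_)→(q1,Y,-1)
state=q1 head=6 tape=YYYYYY[X]Y   (q1,X)→(q4,_,+1)
state=q4 head=7 tape=YYYYYY_[Y]   (q4,Y)→(qH,_,-1)
state=qH head=6 tape=YYYYYY[_]_
M halts after 17 transitions.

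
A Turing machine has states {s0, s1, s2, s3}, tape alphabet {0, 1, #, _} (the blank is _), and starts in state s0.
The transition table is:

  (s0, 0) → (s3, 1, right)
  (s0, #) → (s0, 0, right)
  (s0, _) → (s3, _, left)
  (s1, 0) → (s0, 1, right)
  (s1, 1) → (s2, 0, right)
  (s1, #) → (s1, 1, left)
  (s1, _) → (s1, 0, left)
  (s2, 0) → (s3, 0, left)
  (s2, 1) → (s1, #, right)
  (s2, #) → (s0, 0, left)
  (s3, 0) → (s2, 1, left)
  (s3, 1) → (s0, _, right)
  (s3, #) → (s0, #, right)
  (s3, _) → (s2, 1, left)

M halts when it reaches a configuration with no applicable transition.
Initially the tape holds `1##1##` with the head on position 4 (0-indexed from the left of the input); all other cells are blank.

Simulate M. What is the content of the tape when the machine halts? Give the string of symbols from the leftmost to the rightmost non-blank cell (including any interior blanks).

1##_#0

s0 | 1##1[#]#_   read # → write 0, move right, go to s0
s0 | 1##10[#]_   read # → write 0, move right, go to s0
s0 | 1##100[_]   read _ → write _, move left, go to s3
s3 | 1##10[0]_   read 0 → write 1, move left, go to s2
s2 | 1##1[0]1_   read 0 → write 0, move left, go to s3
s3 | 1##[1]01_   read 1 → write _, move right, go to s0
s0 | 1##_[0]1_   read 0 → write 1, move right, go to s3
s3 | 1##_1[1]_   read 1 → write _, move right, go to s0
s0 | 1##_1_[_]   read _ → write _, move left, go to s3
s3 | 1##_1[_]_   read _ → write 1, move left, go to s2
s2 | 1##_[1]1_   read 1 → write #, move right, go to s1
s1 | 1##_#[1]_   read 1 → write 0, move right, go to s2
s2 | 1##_#0[_]
The non-blank tape span at halt is 1##_#0.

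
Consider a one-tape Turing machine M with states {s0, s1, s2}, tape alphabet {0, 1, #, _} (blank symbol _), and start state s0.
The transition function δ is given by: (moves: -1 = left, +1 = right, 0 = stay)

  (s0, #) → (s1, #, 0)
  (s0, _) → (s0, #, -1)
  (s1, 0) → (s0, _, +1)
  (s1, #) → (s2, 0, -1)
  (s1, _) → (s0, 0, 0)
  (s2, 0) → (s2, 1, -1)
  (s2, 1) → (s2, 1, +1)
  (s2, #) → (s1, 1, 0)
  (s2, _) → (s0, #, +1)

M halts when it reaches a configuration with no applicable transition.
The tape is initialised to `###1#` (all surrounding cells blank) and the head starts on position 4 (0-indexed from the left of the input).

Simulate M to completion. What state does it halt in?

s0 | ###1[#]__   read # → write #, move 0, go to s1
s1 | ###1[#]__   read # → write 0, move -1, go to s2
s2 | ###[1]0__   read 1 → write 1, move +1, go to s2
s2 | ###1[0]__   read 0 → write 1, move -1, go to s2
s2 | ###[1]1__   read 1 → write 1, move +1, go to s2
s2 | ###1[1]__   read 1 → write 1, move +1, go to s2
s2 | ###11[_]_   read _ → write #, move +1, go to s0
s0 | ###11#[_]   read _ → write #, move -1, go to s0
s0 | ###11[#]#   read # → write #, move 0, go to s1
s1 | ###11[#]#   read # → write 0, move -1, go to s2
s2 | ###1[1]0#   read 1 → write 1, move +1, go to s2
s2 | ###11[0]#   read 0 → write 1, move -1, go to s2
s2 | ###1[1]1#   read 1 → write 1, move +1, go to s2
s2 | ###11[1]#   read 1 → write 1, move +1, go to s2
s2 | ###111[#]   read # → write 1, move 0, go to s1
s1 | ###111[1]
No transition is defined for (s1, 1); M halts in state s1.

s1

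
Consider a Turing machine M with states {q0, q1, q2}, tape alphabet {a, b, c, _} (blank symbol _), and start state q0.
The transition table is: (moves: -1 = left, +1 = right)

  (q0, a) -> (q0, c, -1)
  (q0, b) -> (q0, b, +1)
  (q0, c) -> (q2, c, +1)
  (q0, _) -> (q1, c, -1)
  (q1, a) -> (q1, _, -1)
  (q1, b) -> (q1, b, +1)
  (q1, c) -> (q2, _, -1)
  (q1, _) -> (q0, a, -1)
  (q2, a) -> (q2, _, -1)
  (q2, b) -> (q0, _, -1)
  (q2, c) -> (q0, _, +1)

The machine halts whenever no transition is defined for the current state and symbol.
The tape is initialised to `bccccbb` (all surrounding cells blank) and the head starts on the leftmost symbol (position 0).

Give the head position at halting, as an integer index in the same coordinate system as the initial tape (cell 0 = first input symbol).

2

q0 | [b]ccccbb_   read b → write b, move +1, go to q0
q0 | b[c]cccbb_   read c → write c, move +1, go to q2
q2 | bc[c]ccbb_   read c → write _, move +1, go to q0
q0 | bc_[c]cbb_   read c → write c, move +1, go to q2
q2 | bc_c[c]bb_   read c → write _, move +1, go to q0
q0 | bc_c_[b]b_   read b → write b, move +1, go to q0
q0 | bc_c_b[b]_   read b → write b, move +1, go to q0
q0 | bc_c_bb[_]   read _ → write c, move -1, go to q1
q1 | bc_c_b[b]c   read b → write b, move +1, go to q1
q1 | bc_c_bb[c]   read c → write _, move -1, go to q2
q2 | bc_c_b[b]_   read b → write _, move -1, go to q0
q0 | bc_c_[b]__   read b → write b, move +1, go to q0
q0 | bc_c_b[_]_   read _ → write c, move -1, go to q1
q1 | bc_c_[b]c_   read b → write b, move +1, go to q1
q1 | bc_c_b[c]_   read c → write _, move -1, go to q2
q2 | bc_c_[b]__   read b → write _, move -1, go to q0
q0 | bc_c[_]___   read _ → write c, move -1, go to q1
q1 | bc_[c]c___   read c → write _, move -1, go to q2
q2 | bc[_]_c___
At halt the head is at cell 2.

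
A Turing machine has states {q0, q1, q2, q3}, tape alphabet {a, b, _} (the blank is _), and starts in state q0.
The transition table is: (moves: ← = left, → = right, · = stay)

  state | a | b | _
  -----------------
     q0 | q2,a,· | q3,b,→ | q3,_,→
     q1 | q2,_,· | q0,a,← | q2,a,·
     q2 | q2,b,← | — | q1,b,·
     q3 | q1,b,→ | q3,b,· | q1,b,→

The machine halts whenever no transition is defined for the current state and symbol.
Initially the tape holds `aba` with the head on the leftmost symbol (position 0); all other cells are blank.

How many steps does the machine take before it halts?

state=q0 head=0 tape=__[a]ba_   (q0,a)→(q2,a,·)
state=q2 head=0 tape=__[a]ba_   (q2,a)→(q2,b,←)
state=q2 head=-1 tape=_[_]bba_   (q2,_)→(q1,b,·)
state=q1 head=-1 tape=_[b]bba_   (q1,b)→(q0,a,←)
state=q0 head=-2 tape=[_]abba_   (q0,_)→(q3,_,→)
state=q3 head=-1 tape=_[a]bba_   (q3,a)→(q1,b,→)
state=q1 head=0 tape=_b[b]ba_   (q1,b)→(q0,a,←)
state=q0 head=-1 tape=_[b]aba_   (q0,b)→(q3,b,→)
state=q3 head=0 tape=_b[a]ba_   (q3,a)→(q1,b,→)
state=q1 head=1 tape=_bb[b]a_   (q1,b)→(q0,a,←)
state=q0 head=0 tape=_b[b]aa_   (q0,b)→(q3,b,→)
state=q3 head=1 tape=_bb[a]a_   (q3,a)→(q1,b,→)
state=q1 head=2 tape=_bbb[a]_   (q1,a)→(q2,_,·)
state=q2 head=2 tape=_bbb[_]_   (q2,_)→(q1,b,·)
state=q1 head=2 tape=_bbb[b]_   (q1,b)→(q0,a,←)
state=q0 head=1 tape=_bb[b]a_   (q0,b)→(q3,b,→)
state=q3 head=2 tape=_bbb[a]_   (q3,a)→(q1,b,→)
state=q1 head=3 tape=_bbbb[_]   (q1,_)→(q2,a,·)
state=q2 head=3 tape=_bbbb[a]   (q2,a)→(q2,b,←)
state=q2 head=2 tape=_bbb[b]b
M halts after 19 transitions.

19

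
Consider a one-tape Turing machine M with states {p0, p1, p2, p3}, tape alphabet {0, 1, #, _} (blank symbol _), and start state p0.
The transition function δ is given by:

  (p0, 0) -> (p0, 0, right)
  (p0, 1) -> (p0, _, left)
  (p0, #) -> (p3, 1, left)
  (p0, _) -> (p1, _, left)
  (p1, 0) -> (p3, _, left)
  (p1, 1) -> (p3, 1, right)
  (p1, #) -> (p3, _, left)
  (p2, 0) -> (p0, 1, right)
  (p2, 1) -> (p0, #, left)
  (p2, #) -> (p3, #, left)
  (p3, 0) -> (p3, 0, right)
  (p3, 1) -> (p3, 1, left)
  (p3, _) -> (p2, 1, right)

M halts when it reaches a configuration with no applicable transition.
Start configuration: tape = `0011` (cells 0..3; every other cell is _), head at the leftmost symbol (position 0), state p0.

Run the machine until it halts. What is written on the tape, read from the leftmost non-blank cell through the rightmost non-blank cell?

p0 | [0]011   read 0 → write 0, move right, go to p0
p0 | 0[0]11   read 0 → write 0, move right, go to p0
p0 | 00[1]1   read 1 → write _, move left, go to p0
p0 | 0[0]_1   read 0 → write 0, move right, go to p0
p0 | 00[_]1   read _ → write _, move left, go to p1
p1 | 0[0]_1   read 0 → write _, move left, go to p3
p3 | [0]__1   read 0 → write 0, move right, go to p3
p3 | 0[_]_1   read _ → write 1, move right, go to p2
p2 | 01[_]1
The non-blank tape span at halt is 01_1.

01_1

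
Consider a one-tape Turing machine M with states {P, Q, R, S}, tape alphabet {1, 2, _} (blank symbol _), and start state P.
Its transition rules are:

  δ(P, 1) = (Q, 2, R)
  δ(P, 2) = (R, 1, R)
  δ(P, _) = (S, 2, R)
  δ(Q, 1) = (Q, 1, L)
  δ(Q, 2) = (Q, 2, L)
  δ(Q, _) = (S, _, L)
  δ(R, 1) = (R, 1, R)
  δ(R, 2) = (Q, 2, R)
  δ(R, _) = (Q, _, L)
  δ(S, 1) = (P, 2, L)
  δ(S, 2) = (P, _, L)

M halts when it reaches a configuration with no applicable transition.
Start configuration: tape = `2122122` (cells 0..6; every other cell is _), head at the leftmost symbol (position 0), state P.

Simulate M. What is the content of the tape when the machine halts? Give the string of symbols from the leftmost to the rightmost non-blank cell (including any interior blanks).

1122122

state=P head=0 tape=__[2]122122   (P,2)→(R,1,R)
state=R head=1 tape=__1[1]22122   (R,1)→(R,1,R)
state=R head=2 tape=__11[2]2122   (R,2)→(Q,2,R)
state=Q head=3 tape=__112[2]122   (Q,2)→(Q,2,L)
state=Q head=2 tape=__11[2]2122   (Q,2)→(Q,2,L)
state=Q head=1 tape=__1[1]22122   (Q,1)→(Q,1,L)
state=Q head=0 tape=__[1]122122   (Q,1)→(Q,1,L)
state=Q head=-1 tape=_[_]1122122   (Q,_)→(S,_,L)
state=S head=-2 tape=[_]_1122122
The non-blank tape span at halt is 1122122.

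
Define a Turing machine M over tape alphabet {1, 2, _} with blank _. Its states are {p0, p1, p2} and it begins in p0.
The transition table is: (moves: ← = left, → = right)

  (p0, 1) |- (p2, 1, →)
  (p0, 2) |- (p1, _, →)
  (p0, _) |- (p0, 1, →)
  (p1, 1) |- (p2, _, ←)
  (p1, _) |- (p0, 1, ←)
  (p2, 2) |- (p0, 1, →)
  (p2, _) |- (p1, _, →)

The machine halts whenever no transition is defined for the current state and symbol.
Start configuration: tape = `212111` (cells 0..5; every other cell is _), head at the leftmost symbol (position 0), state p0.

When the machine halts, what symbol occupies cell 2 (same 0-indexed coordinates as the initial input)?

1

state=p0 head=0 tape=[2]12111   (p0,2)→(p1,_,→)
state=p1 head=1 tape=_[1]2111   (p1,1)→(p2,_,←)
state=p2 head=0 tape=[_]_2111   (p2,_)→(p1,_,→)
state=p1 head=1 tape=_[_]2111   (p1,_)→(p0,1,←)
state=p0 head=0 tape=[_]12111   (p0,_)→(p0,1,→)
state=p0 head=1 tape=1[1]2111   (p0,1)→(p2,1,→)
state=p2 head=2 tape=11[2]111   (p2,2)→(p0,1,→)
state=p0 head=3 tape=111[1]11   (p0,1)→(p2,1,→)
state=p2 head=4 tape=1111[1]1
Cell 2 holds 1 when M halts.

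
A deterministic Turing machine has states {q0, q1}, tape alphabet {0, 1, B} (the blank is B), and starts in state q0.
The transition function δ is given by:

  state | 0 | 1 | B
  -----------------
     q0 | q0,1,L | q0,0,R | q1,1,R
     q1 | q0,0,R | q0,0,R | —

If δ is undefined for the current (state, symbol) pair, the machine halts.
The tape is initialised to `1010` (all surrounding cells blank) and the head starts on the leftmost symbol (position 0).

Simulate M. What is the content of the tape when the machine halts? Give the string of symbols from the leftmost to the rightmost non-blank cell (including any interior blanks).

000001

state=q0 head=0 tape=B[1]010BB   (q0,1)→(q0,0,R)
state=q0 head=1 tape=B0[0]10BB   (q0,0)→(q0,1,L)
state=q0 head=0 tape=B[0]110BB   (q0,0)→(q0,1,L)
state=q0 head=-1 tape=[B]1110BB   (q0,B)→(q1,1,R)
state=q1 head=0 tape=1[1]110BB   (q1,1)→(q0,0,R)
state=q0 head=1 tape=10[1]10BB   (q0,1)→(q0,0,R)
state=q0 head=2 tape=100[1]0BB   (q0,1)→(q0,0,R)
state=q0 head=3 tape=1000[0]BB   (q0,0)→(q0,1,L)
state=q0 head=2 tape=100[0]1BB   (q0,0)→(q0,1,L)
state=q0 head=1 tape=10[0]11BB   (q0,0)→(q0,1,L)
state=q0 head=0 tape=1[0]111BB   (q0,0)→(q0,1,L)
state=q0 head=-1 tape=[1]1111BB   (q0,1)→(q0,0,R)
state=q0 head=0 tape=0[1]111BB   (q0,1)→(q0,0,R)
state=q0 head=1 tape=00[1]11BB   (q0,1)→(q0,0,R)
state=q0 head=2 tape=000[1]1BB   (q0,1)→(q0,0,R)
state=q0 head=3 tape=0000[1]BB   (q0,1)→(q0,0,R)
state=q0 head=4 tape=00000[B]B   (q0,B)→(q1,1,R)
state=q1 head=5 tape=000001[B]
The non-blank tape span at halt is 000001.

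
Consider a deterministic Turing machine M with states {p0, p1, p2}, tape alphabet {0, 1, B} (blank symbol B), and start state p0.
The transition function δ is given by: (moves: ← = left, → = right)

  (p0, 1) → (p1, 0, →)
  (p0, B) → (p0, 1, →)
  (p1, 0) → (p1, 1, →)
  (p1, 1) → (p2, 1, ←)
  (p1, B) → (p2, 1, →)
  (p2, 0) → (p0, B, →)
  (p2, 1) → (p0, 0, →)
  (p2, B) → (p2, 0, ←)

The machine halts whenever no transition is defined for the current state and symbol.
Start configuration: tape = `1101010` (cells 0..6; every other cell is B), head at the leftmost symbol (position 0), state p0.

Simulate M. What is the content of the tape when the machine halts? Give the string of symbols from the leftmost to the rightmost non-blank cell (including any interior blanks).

00000100

p0 | [1]101010BB   read 1 → write 0, move →, go to p1
p1 | 0[1]01010BB   read 1 → write 1, move ←, go to p2
p2 | [0]101010BB   read 0 → write B, move →, go to p0
p0 | B[1]01010BB   read 1 → write 0, move →, go to p1
p1 | B0[0]1010BB   read 0 → write 1, move →, go to p1
p1 | B01[1]010BB   read 1 → write 1, move ←, go to p2
p2 | B0[1]1010BB   read 1 → write 0, move →, go to p0
p0 | B00[1]010BB   read 1 → write 0, move →, go to p1
p1 | B000[0]10BB   read 0 → write 1, move →, go to p1
p1 | B0001[1]0BB   read 1 → write 1, move ←, go to p2
p2 | B000[1]10BB   read 1 → write 0, move →, go to p0
p0 | B0000[1]0BB   read 1 → write 0, move →, go to p1
p1 | B00000[0]BB   read 0 → write 1, move →, go to p1
p1 | B000001[B]B   read B → write 1, move →, go to p2
p2 | B0000011[B]   read B → write 0, move ←, go to p2
p2 | B000001[1]0   read 1 → write 0, move →, go to p0
p0 | B0000010[0]
The non-blank tape span at halt is 00000100.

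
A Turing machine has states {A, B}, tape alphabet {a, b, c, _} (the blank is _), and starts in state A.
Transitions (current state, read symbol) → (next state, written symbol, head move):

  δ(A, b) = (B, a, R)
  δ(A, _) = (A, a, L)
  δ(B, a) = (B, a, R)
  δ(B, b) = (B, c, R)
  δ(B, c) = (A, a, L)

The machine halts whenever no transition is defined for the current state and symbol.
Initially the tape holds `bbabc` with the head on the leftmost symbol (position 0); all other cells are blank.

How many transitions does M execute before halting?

5

state=A head=0 tape=[b]babc   (A,b)→(B,a,R)
state=B head=1 tape=a[b]abc   (B,b)→(B,c,R)
state=B head=2 tape=ac[a]bc   (B,a)→(B,a,R)
state=B head=3 tape=aca[b]c   (B,b)→(B,c,R)
state=B head=4 tape=acac[c]   (B,c)→(A,a,L)
state=A head=3 tape=aca[c]a
M halts after 5 transitions.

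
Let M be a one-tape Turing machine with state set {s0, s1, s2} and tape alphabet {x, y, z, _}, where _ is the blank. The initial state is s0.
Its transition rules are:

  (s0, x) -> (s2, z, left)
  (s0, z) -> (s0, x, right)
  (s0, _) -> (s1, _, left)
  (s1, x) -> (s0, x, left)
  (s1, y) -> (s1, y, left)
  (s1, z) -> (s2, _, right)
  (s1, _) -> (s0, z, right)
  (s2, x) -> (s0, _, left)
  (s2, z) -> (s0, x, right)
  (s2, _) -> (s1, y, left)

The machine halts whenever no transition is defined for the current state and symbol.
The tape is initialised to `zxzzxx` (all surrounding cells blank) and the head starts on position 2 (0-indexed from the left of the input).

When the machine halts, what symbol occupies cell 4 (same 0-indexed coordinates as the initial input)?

state=s0 head=2 tape=__zx[z]zxx   (s0,z)→(s0,x,right)
state=s0 head=3 tape=__zxx[z]xx   (s0,z)→(s0,x,right)
state=s0 head=4 tape=__zxxx[x]x   (s0,x)→(s2,z,left)
state=s2 head=3 tape=__zxx[x]zx   (s2,x)→(s0,_,left)
state=s0 head=2 tape=__zx[x]_zx   (s0,x)→(s2,z,left)
state=s2 head=1 tape=__z[x]z_zx   (s2,x)→(s0,_,left)
state=s0 head=0 tape=__[z]_z_zx   (s0,z)→(s0,x,right)
state=s0 head=1 tape=__x[_]z_zx   (s0,_)→(s1,_,left)
state=s1 head=0 tape=__[x]_z_zx   (s1,x)→(s0,x,left)
state=s0 head=-1 tape=_[_]x_z_zx   (s0,_)→(s1,_,left)
state=s1 head=-2 tape=[_]_x_z_zx   (s1,_)→(s0,z,right)
state=s0 head=-1 tape=z[_]x_z_zx   (s0,_)→(s1,_,left)
state=s1 head=-2 tape=[z]_x_z_zx   (s1,z)→(s2,_,right)
state=s2 head=-1 tape=_[_]x_z_zx   (s2,_)→(s1,y,left)
state=s1 head=-2 tape=[_]yx_z_zx   (s1,_)→(s0,z,right)
state=s0 head=-1 tape=z[y]x_z_zx
Cell 4 holds z when M halts.

z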